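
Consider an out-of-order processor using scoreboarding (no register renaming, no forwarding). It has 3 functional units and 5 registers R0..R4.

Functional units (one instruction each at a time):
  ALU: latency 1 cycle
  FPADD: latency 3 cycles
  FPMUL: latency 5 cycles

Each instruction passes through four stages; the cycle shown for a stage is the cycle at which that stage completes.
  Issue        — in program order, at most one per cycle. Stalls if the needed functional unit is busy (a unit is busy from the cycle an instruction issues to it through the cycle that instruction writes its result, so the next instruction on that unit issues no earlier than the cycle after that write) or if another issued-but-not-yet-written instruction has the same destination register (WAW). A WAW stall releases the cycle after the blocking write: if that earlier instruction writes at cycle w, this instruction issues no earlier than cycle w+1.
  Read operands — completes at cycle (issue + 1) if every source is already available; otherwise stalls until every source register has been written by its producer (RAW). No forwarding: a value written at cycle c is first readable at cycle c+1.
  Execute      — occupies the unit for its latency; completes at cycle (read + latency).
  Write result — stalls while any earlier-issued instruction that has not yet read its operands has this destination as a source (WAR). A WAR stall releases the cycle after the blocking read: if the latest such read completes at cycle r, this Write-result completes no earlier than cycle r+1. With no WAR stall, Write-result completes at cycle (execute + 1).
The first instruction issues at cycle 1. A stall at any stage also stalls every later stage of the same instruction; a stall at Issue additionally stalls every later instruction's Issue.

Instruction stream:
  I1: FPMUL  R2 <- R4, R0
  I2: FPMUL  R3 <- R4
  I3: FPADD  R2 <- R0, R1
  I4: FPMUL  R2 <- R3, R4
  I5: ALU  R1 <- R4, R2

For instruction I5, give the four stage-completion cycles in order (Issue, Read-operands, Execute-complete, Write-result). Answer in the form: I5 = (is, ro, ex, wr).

I5 = (18, 25, 26, 27)

[1] I1 issues→FPMUL
[2] I1 reads
[7] I1 exec-done
[8] I1 writes R2
[9] I2 issues→FPMUL
[10] I2 reads · I3 issues→FPADD
[11] I3 reads
[14] I3 exec-done
[15] I2 exec-done · I3 writes R2
[16] I2 writes R3
[17] I4 issues→FPMUL
[18] I4 reads · I5 issues→ALU
[23] I4 exec-done
[24] I4 writes R2
[25] I5 reads
[26] I5 exec-done
[27] I5 writes R1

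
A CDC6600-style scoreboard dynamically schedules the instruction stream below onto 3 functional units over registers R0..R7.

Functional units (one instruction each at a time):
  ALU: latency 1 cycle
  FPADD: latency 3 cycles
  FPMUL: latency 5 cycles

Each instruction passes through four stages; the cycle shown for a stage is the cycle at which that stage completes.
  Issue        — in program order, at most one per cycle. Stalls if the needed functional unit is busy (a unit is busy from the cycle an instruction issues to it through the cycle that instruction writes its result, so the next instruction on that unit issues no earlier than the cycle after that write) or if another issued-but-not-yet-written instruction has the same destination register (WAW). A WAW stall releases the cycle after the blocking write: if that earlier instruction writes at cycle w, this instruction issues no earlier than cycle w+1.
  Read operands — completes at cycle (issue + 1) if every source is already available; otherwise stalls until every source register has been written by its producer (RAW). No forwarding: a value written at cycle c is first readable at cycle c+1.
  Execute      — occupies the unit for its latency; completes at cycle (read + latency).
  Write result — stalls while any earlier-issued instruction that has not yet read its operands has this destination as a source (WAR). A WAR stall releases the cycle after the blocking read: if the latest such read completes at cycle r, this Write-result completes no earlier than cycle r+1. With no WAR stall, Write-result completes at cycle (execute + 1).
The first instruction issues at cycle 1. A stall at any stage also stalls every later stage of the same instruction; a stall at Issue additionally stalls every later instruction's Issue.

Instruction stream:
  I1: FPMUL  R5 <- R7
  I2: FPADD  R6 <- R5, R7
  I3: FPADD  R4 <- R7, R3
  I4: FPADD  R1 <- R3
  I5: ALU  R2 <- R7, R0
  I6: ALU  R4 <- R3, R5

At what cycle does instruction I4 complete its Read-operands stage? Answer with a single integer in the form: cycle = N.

cycle = 21

  I1 | 1 | 2 | 7 | 8
  I2 | 2 | 9 | 12 | 13   RAW R5: wait I1 write@8
  I3 | 14 | 15 | 18 | 19   struct: FPADD busy until I2 writes@13
  I4 | 20 | 21 | 24 | 25   struct: FPADD busy until I3 writes@19
  I5 | 21 | 22 | 23 | 24
  I6 | 25 | 26 | 27 | 28   struct: ALU busy until I5 writes@24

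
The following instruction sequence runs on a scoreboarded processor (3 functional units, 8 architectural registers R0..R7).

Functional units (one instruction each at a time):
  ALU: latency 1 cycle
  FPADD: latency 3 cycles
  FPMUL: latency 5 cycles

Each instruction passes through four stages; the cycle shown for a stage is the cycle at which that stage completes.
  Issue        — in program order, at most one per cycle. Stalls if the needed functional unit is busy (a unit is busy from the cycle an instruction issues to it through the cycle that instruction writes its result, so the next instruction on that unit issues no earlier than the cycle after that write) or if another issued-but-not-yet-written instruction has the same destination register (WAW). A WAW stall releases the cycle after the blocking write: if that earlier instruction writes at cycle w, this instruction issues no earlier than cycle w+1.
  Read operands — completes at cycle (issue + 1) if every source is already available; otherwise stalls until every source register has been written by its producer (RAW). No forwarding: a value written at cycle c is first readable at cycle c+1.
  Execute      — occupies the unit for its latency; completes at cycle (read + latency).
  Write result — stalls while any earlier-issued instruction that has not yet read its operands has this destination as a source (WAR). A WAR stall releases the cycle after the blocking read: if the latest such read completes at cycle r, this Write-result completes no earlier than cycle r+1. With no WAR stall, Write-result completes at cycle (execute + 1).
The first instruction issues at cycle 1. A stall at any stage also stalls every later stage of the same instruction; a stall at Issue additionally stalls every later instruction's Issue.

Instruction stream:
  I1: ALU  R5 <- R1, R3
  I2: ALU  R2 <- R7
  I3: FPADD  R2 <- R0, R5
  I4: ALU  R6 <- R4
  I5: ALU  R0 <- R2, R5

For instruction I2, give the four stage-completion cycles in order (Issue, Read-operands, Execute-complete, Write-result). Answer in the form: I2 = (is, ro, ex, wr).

I2 = (5, 6, 7, 8)

I1 -> (1, 2, 3, 4)
I2 -> (5, 6, 7, 8)  // struct: ALU busy until I1 writes@4
I3 -> (9, 10, 13, 14)  // WAW R2: wait I2 write@8
I4 -> (10, 11, 12, 13)
I5 -> (14, 15, 16, 17)  // struct: ALU busy until I4 writes@13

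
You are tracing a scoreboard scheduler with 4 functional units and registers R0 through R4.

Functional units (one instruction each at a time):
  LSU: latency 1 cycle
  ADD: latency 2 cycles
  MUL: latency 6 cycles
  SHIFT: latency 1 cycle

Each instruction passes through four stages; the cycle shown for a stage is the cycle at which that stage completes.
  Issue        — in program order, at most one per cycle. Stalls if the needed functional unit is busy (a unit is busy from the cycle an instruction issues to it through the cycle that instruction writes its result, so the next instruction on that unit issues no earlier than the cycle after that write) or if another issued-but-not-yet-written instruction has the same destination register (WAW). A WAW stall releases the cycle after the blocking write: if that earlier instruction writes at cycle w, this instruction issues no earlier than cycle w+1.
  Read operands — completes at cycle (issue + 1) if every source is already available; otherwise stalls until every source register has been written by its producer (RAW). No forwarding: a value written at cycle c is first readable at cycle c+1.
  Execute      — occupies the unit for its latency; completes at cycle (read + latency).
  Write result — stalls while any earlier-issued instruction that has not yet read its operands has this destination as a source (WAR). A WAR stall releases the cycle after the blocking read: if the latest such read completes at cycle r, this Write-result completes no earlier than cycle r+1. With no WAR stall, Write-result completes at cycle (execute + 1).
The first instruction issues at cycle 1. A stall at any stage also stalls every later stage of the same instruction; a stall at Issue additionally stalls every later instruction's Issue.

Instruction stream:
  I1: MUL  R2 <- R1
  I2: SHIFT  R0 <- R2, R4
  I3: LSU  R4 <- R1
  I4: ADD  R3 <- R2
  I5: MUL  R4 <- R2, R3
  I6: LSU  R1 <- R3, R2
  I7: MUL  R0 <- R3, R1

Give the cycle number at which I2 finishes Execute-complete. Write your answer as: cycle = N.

[I1] 1/2/8/9
[I2] 2/10/11/12  (RAW R2: wait I1 write@9)
[I3] 3/4/5/11  (WAR R4: wait I2 read@10)
[I4] 4/10/12/13  (RAW R2: wait I1 write@9)
[I5] 12/14/20/21  (WAW R4: wait I3 write@11; RAW R3: wait I4 write@13)
[I6] 13/14/15/16
[I7] 22/23/29/30  (struct: MUL busy until I5 writes@21)

cycle = 11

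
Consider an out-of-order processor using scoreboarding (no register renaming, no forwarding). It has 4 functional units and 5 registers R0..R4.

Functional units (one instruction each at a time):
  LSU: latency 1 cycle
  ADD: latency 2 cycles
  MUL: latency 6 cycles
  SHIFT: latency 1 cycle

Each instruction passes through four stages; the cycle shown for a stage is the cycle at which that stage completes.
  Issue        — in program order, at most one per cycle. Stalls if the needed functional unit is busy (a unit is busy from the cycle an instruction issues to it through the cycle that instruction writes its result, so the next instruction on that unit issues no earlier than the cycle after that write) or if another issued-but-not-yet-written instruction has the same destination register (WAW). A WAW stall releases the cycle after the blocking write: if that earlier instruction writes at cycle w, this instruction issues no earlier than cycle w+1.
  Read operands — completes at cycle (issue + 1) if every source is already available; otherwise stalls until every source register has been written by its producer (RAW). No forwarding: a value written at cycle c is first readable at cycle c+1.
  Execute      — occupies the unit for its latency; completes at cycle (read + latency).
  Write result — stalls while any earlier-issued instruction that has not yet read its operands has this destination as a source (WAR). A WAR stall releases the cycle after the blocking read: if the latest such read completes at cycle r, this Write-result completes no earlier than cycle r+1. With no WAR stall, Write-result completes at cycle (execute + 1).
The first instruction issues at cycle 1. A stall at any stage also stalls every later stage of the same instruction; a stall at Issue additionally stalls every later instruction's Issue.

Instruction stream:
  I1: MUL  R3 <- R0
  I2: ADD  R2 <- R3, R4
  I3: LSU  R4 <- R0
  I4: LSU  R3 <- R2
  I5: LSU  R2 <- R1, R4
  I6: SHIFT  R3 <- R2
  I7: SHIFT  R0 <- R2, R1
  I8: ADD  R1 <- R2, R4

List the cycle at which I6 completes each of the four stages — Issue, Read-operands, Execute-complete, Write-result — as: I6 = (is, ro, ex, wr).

1) issue 1, read 2, done 8, write 9
2) issue 2, read 10, done 12, write 13  <RAW R3: wait I1 write@9>
3) issue 3, read 4, done 5, write 11  <WAR R4: wait I2 read@10>
4) issue 12, read 14, done 15, write 16  <struct: LSU busy until I3 writes@11 / RAW R2: wait I2 write@13>
5) issue 17, read 18, done 19, write 20  <struct: LSU busy until I4 writes@16>
6) issue 18, read 21, done 22, write 23  <RAW R2: wait I5 write@20>
7) issue 24, read 25, done 26, write 27  <struct: SHIFT busy until I6 writes@23>
8) issue 25, read 26, done 28, write 29

I6 = (18, 21, 22, 23)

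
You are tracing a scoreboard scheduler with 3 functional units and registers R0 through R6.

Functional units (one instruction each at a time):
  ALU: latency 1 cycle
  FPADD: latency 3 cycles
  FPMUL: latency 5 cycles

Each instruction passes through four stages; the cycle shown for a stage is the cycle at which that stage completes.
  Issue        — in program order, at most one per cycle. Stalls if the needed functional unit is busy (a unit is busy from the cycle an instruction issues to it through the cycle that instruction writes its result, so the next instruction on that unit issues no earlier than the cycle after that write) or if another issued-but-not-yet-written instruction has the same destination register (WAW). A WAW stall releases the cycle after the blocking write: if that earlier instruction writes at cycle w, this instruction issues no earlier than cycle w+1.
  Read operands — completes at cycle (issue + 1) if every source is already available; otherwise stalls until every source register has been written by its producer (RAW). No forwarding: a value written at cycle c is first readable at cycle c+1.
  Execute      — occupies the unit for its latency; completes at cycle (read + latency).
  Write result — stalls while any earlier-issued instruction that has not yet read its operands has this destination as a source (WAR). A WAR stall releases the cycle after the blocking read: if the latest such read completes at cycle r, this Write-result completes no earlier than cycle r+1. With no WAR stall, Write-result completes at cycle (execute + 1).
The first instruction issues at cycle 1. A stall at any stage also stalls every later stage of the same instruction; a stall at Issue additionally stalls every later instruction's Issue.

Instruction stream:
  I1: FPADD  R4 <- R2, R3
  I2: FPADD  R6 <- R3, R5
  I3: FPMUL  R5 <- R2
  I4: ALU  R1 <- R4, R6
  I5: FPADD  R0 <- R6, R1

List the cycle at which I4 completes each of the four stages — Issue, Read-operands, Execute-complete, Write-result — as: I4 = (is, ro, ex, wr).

I4 = (9, 13, 14, 15)

cycle 1: issue I1 (FPADD)
cycle 2: I1 read-ops
cycle 5: I1 finished on FPADD
cycle 6: I1→R4
cycle 7: issue I2 (FPADD)
cycle 8: I2 read-ops | issue I3 (FPMUL)
cycle 9: I3 read-ops | issue I4 (ALU)
cycle 11: I2 finished on FPADD
cycle 12: I2→R6
cycle 13: I4 read-ops | issue I5 (FPADD)
cycle 14: I3 finished on FPMUL | I4 finished on ALU
cycle 15: I3→R5 | I4→R1
cycle 16: I5 read-ops
cycle 19: I5 finished on FPADD
cycle 20: I5→R0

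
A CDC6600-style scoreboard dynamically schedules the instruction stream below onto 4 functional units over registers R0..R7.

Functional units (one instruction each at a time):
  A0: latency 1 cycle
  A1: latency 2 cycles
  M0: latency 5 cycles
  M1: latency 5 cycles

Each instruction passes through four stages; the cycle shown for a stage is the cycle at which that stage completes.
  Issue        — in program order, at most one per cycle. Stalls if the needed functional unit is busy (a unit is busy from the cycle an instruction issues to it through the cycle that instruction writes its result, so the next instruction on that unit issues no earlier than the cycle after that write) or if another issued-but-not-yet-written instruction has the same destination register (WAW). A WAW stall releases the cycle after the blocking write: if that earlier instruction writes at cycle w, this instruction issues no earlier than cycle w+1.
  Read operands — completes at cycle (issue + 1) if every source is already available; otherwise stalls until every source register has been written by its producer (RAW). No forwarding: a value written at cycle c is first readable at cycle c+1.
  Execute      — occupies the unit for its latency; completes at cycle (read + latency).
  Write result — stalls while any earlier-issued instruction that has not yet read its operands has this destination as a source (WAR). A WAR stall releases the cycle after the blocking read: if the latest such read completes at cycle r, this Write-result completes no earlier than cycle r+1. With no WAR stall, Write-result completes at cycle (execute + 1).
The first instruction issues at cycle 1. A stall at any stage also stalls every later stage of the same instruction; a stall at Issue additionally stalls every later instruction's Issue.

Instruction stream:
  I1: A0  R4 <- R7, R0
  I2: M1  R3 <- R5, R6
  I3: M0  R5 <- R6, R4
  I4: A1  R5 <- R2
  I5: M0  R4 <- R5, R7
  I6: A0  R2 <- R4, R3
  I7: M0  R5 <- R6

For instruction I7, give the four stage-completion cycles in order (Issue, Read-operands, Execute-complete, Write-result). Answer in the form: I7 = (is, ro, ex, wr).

1) issue 1, read 2, done 3, write 4
2) issue 2, read 3, done 8, write 9
3) issue 3, read 5, done 10, write 11  <RAW R4: wait I1 write@4>
4) issue 12, read 13, done 15, write 16  <WAW R5: wait I3 write@11>
5) issue 13, read 17, done 22, write 23  <RAW R5: wait I4 write@16>
6) issue 14, read 24, done 25, write 26  <RAW R4: wait I5 write@23>
7) issue 24, read 25, done 30, write 31  <struct: M0 busy until I5 writes@23>

I7 = (24, 25, 30, 31)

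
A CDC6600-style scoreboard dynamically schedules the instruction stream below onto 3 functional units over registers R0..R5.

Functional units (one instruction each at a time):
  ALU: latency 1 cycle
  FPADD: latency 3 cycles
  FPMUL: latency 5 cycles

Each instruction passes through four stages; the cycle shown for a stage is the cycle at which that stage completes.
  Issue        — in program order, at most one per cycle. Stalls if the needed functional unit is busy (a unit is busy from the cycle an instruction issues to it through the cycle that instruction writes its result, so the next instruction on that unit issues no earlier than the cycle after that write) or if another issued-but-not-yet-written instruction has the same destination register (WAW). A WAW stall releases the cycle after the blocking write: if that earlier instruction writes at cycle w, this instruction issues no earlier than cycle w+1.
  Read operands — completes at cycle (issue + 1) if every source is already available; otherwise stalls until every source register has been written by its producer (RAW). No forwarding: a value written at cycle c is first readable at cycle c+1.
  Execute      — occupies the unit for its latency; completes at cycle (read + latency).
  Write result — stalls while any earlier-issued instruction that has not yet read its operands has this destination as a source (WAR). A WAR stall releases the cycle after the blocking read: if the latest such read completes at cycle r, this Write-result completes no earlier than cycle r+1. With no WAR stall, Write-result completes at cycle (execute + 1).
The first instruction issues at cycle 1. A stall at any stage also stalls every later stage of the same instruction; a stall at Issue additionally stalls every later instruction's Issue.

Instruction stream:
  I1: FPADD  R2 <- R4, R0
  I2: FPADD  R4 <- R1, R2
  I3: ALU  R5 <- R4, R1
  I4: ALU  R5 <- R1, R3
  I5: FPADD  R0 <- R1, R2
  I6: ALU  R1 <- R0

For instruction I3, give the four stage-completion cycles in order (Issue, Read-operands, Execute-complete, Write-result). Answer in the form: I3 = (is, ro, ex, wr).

I3 = (8, 13, 14, 15)

I1  is:1  ro:2  ex:5  wr:6
I2  is:7  ro:8  ex:11  wr:12  — struct: FPADD busy until I1 writes@6
I3  is:8  ro:13  ex:14  wr:15  — RAW R4: wait I2 write@12
I4  is:16  ro:17  ex:18  wr:19  — struct: ALU busy until I3 writes@15
I5  is:17  ro:18  ex:21  wr:22
I6  is:20  ro:23  ex:24  wr:25  — struct: ALU busy until I4 writes@19, RAW R0: wait I5 write@22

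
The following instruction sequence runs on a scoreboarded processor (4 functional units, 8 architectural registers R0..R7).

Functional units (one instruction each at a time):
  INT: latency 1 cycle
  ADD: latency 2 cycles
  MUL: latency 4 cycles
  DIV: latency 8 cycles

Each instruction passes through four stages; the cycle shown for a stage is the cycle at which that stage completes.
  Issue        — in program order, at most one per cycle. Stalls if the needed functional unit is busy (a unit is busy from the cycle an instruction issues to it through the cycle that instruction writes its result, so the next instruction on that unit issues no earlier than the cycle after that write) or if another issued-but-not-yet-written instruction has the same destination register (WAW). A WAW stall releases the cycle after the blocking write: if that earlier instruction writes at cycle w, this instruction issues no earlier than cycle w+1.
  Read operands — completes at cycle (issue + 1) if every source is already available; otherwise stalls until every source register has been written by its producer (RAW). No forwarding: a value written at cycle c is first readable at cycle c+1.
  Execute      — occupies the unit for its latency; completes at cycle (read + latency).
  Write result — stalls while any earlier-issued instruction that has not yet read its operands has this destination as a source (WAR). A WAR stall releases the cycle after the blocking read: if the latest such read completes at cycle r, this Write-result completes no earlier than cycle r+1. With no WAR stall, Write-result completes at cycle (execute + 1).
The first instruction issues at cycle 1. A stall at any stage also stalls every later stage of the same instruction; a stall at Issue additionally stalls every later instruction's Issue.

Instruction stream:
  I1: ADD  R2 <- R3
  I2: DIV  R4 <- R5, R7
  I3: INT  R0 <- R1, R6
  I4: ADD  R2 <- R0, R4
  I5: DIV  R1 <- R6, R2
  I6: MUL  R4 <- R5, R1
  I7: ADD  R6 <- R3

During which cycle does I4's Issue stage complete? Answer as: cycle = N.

I1  is:1  ro:2  ex:4  wr:5
I2  is:2  ro:3  ex:11  wr:12
I3  is:3  ro:4  ex:5  wr:6
I4  is:6  ro:13  ex:15  wr:16  — struct: ADD busy until I1 writes@5, RAW R4: wait I2 write@12
I5  is:13  ro:17  ex:25  wr:26  — struct: DIV busy until I2 writes@12, RAW R2: wait I4 write@16
I6  is:14  ro:27  ex:31  wr:32  — RAW R1: wait I5 write@26
I7  is:17  ro:18  ex:20  wr:21  — struct: ADD busy until I4 writes@16

cycle = 6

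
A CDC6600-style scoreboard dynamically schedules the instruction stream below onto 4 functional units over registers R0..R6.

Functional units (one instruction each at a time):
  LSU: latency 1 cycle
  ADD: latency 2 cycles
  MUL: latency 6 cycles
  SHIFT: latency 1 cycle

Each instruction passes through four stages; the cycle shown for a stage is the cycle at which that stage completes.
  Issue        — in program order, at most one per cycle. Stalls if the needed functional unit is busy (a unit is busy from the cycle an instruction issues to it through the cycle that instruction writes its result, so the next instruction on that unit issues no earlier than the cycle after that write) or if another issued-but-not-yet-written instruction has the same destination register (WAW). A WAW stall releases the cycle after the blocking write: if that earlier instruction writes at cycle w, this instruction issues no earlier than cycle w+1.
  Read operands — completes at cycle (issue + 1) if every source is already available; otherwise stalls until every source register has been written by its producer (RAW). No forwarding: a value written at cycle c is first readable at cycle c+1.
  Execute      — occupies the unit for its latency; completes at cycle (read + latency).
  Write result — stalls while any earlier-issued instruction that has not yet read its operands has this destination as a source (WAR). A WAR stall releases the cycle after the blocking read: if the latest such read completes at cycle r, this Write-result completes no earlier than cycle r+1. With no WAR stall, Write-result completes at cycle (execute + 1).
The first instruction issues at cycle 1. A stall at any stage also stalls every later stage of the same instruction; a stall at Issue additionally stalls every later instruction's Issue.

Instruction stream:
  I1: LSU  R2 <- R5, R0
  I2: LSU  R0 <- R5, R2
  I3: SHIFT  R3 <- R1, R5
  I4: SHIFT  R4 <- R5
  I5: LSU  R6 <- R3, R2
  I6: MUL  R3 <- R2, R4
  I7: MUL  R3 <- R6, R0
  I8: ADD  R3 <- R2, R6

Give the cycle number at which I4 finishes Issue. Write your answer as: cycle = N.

[I1] 1/2/3/4
[I2] 5/6/7/8  (struct: LSU busy until I1 writes@4)
[I3] 6/7/8/9
[I4] 10/11/12/13  (struct: SHIFT busy until I3 writes@9)
[I5] 11/12/13/14
[I6] 12/14/20/21  (RAW R4: wait I4 write@13)
[I7] 22/23/29/30  (struct: MUL busy until I6 writes@21)
[I8] 31/32/34/35  (WAW R3: wait I7 write@30)

cycle = 10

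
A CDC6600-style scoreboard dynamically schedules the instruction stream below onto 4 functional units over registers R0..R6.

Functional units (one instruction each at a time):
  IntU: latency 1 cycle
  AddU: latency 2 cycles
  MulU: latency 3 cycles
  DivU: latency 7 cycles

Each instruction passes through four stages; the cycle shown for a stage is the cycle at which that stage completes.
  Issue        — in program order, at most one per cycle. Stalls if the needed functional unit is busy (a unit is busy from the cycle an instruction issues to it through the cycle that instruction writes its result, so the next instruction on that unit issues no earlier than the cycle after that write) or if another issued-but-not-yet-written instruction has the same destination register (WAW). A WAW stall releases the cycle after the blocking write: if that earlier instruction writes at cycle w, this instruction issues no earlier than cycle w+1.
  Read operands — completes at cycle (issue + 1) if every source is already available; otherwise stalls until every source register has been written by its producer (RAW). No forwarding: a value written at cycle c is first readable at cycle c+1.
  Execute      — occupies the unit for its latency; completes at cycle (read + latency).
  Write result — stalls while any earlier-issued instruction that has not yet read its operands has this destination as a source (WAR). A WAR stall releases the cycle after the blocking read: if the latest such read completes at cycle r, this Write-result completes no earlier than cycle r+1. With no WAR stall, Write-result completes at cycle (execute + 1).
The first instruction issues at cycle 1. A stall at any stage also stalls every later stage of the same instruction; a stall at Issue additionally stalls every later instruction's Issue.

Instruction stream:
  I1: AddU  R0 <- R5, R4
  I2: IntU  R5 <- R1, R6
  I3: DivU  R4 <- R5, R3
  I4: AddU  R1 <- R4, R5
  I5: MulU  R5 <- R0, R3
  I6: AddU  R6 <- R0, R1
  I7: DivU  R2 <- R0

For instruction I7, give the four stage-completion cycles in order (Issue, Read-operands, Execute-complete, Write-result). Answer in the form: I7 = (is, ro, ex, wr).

I7 = (20, 21, 28, 29)

t=1  issue I1 (AddU)
t=2  I1 read-ops · issue I2 (IntU)
t=3  I2 read-ops · issue I3 (DivU)
t=4  I1 finished on AddU · I2 finished on IntU
t=5  I1→R0 · I2→R5
t=6  I3 read-ops · issue I4 (AddU)
t=7  issue I5 (MulU)
t=8  I5 read-ops
t=11  I5 finished on MulU
t=13  I3 finished on DivU
t=14  I3→R4
t=15  I4 read-ops
t=16  I5→R5
t=17  I4 finished on AddU
t=18  I4→R1
t=19  issue I6 (AddU)
t=20  I6 read-ops · issue I7 (DivU)
t=21  I7 read-ops
t=22  I6 finished on AddU
t=23  I6→R6
t=28  I7 finished on DivU
t=29  I7→R2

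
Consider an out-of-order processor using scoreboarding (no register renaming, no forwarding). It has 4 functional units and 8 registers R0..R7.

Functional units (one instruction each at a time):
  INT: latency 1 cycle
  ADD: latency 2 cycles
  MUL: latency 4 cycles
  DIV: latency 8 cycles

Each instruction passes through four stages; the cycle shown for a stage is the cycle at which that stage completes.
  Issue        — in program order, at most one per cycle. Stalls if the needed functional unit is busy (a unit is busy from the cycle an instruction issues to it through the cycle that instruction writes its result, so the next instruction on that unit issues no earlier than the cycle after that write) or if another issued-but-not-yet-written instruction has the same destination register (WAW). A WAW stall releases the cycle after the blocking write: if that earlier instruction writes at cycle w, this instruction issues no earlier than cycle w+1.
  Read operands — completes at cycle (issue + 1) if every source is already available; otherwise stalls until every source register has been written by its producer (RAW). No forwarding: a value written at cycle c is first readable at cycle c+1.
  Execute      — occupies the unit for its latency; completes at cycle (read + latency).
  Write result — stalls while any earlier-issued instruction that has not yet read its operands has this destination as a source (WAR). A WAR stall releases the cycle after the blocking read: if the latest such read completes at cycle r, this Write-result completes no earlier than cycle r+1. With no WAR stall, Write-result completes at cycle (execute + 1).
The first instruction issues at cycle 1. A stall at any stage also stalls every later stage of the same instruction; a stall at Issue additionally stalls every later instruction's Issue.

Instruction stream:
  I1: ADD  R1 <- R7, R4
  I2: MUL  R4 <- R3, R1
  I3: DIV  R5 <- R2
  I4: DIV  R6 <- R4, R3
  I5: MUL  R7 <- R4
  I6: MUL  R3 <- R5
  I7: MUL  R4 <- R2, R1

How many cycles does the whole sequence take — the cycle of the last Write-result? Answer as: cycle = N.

t=1  issue I1 (ADD)
t=2  I1 read-ops · issue I2 (MUL)
t=3  issue I3 (DIV)
t=4  I1 finished on ADD · I3 read-ops
t=5  I1→R1
t=6  I2 read-ops
t=10  I2 finished on MUL
t=11  I2→R4
t=12  I3 finished on DIV
t=13  I3→R5
t=14  issue I4 (DIV)
t=15  I4 read-ops · issue I5 (MUL)
t=16  I5 read-ops
t=20  I5 finished on MUL
t=21  I5→R7
t=22  issue I6 (MUL)
t=23  I4 finished on DIV · I6 read-ops
t=24  I4→R6
t=27  I6 finished on MUL
t=28  I6→R3
t=29  issue I7 (MUL)
t=30  I7 read-ops
t=34  I7 finished on MUL
t=35  I7→R4

cycle = 35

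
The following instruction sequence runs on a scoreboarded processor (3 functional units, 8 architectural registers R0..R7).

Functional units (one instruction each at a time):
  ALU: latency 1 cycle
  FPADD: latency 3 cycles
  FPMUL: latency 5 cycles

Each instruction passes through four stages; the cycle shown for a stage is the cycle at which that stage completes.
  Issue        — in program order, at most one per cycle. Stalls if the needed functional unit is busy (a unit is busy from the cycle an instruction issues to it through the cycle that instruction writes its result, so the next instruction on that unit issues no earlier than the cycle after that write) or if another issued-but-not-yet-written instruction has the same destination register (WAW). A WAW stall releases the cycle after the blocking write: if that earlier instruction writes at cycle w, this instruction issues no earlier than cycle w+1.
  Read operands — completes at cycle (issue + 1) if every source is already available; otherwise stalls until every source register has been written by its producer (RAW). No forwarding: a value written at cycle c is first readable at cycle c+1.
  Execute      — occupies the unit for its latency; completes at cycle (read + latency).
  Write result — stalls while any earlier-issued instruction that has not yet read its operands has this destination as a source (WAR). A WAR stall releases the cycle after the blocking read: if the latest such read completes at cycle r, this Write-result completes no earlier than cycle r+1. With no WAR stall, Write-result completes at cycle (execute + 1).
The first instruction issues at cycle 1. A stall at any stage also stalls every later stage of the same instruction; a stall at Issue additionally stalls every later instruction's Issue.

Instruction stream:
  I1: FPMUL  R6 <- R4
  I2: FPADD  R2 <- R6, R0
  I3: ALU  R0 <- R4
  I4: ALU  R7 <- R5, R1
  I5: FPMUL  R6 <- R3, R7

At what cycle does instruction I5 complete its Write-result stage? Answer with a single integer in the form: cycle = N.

cycle = 21

1) issue 1, read 2, done 7, write 8
2) issue 2, read 9, done 12, write 13  <RAW R6: wait I1 write@8>
3) issue 3, read 4, done 5, write 10  <WAR R0: wait I2 read@9>
4) issue 11, read 12, done 13, write 14  <struct: ALU busy until I3 writes@10>
5) issue 12, read 15, done 20, write 21  <RAW R7: wait I4 write@14>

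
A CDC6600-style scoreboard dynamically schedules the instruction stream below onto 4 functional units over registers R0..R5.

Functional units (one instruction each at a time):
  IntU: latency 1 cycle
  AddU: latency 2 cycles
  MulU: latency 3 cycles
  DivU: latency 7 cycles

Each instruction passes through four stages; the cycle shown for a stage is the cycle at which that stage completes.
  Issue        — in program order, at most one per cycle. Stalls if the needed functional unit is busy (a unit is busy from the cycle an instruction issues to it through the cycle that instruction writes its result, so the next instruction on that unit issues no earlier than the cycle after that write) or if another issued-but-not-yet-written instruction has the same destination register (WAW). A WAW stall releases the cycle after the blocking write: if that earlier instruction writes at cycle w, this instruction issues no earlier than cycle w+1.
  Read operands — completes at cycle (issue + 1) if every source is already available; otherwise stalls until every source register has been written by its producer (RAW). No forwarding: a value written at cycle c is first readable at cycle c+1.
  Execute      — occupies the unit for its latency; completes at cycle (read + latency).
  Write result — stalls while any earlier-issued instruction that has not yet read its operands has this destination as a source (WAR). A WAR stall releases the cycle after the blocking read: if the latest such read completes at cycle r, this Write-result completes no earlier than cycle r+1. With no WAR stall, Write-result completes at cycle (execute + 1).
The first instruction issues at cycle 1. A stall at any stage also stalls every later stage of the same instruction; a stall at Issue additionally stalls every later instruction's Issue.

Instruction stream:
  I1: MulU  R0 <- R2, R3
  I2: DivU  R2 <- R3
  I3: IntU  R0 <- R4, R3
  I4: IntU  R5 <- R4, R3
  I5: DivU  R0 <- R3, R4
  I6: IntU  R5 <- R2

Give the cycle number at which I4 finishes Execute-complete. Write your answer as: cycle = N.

cycle = 13

cycle 1: issue I1 (MulU)
cycle 2: I1 read-ops | issue I2 (DivU)
cycle 3: I2 read-ops
cycle 5: I1 finished on MulU
cycle 6: I1→R0
cycle 7: issue I3 (IntU)
cycle 8: I3 read-ops
cycle 9: I3 finished on IntU
cycle 10: I2 finished on DivU | I3→R0
cycle 11: I2→R2 | issue I4 (IntU)
cycle 12: I4 read-ops | issue I5 (DivU)
cycle 13: I4 finished on IntU | I5 read-ops
cycle 14: I4→R5
cycle 15: issue I6 (IntU)
cycle 16: I6 read-ops
cycle 17: I6 finished on IntU
cycle 18: I6→R5
cycle 20: I5 finished on DivU
cycle 21: I5→R0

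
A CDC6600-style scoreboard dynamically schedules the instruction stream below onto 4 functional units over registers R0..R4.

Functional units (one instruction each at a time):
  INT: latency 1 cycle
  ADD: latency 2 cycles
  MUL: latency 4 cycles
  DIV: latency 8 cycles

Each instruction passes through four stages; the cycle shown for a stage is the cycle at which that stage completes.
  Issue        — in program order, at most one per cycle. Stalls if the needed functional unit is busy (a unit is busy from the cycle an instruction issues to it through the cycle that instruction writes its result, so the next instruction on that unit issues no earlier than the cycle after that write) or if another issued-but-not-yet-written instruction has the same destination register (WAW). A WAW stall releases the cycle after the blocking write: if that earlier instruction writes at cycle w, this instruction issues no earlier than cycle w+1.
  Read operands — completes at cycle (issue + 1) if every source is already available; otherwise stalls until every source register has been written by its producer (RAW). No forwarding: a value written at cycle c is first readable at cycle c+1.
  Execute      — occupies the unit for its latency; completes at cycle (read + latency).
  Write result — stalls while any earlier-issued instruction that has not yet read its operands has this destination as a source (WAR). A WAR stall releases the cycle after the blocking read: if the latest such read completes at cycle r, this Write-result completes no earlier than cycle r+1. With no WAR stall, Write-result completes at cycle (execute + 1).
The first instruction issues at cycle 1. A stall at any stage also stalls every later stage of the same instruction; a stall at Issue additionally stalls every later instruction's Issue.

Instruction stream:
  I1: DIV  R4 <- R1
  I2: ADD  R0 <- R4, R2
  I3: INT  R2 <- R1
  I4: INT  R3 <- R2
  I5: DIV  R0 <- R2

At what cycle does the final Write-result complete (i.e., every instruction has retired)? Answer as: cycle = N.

cycle 1: issue I1 (DIV)
cycle 2: I1 read-ops | issue I2 (ADD)
cycle 3: issue I3 (INT)
cycle 4: I3 read-ops
cycle 5: I3 finished on INT
cycle 10: I1 finished on DIV
cycle 11: I1→R4
cycle 12: I2 read-ops
cycle 13: I3→R2
cycle 14: I2 finished on ADD | issue I4 (INT)
cycle 15: I2→R0 | I4 read-ops
cycle 16: I4 finished on INT | issue I5 (DIV)
cycle 17: I4→R3 | I5 read-ops
cycle 25: I5 finished on DIV
cycle 26: I5→R0

cycle = 26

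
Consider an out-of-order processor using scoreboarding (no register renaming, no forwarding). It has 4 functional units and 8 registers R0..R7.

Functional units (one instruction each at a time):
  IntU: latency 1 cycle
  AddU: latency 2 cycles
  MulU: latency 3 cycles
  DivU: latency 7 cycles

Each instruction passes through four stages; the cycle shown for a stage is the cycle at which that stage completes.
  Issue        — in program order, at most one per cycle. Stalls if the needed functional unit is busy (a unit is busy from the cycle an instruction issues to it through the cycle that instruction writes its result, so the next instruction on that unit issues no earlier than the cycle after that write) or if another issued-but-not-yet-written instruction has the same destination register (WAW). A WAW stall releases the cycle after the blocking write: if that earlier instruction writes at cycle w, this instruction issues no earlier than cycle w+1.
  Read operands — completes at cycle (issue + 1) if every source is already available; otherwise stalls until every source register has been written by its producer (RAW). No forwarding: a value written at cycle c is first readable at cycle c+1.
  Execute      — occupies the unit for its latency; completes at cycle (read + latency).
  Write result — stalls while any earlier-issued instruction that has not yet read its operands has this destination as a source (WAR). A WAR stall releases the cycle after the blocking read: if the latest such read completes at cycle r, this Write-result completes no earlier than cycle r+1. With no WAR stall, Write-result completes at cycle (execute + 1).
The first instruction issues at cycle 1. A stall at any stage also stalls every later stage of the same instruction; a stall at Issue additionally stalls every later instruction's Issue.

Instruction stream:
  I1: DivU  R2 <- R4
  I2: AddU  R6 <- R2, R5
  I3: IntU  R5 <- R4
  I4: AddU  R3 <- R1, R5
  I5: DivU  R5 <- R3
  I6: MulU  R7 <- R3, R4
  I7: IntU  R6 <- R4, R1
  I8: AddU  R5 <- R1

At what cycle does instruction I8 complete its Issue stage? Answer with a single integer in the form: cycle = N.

I1  is:1  ro:2  ex:9  wr:10
I2  is:2  ro:11  ex:13  wr:14  — RAW R2: wait I1 write@10
I3  is:3  ro:4  ex:5  wr:12  — WAR R5: wait I2 read@11
I4  is:15  ro:16  ex:18  wr:19  — struct: AddU busy until I2 writes@14
I5  is:16  ro:20  ex:27  wr:28  — RAW R3: wait I4 write@19
I6  is:17  ro:20  ex:23  wr:24  — RAW R3: wait I4 write@19
I7  is:18  ro:19  ex:20  wr:21
I8  is:29  ro:30  ex:32  wr:33  — WAW R5: wait I5 write@28

cycle = 29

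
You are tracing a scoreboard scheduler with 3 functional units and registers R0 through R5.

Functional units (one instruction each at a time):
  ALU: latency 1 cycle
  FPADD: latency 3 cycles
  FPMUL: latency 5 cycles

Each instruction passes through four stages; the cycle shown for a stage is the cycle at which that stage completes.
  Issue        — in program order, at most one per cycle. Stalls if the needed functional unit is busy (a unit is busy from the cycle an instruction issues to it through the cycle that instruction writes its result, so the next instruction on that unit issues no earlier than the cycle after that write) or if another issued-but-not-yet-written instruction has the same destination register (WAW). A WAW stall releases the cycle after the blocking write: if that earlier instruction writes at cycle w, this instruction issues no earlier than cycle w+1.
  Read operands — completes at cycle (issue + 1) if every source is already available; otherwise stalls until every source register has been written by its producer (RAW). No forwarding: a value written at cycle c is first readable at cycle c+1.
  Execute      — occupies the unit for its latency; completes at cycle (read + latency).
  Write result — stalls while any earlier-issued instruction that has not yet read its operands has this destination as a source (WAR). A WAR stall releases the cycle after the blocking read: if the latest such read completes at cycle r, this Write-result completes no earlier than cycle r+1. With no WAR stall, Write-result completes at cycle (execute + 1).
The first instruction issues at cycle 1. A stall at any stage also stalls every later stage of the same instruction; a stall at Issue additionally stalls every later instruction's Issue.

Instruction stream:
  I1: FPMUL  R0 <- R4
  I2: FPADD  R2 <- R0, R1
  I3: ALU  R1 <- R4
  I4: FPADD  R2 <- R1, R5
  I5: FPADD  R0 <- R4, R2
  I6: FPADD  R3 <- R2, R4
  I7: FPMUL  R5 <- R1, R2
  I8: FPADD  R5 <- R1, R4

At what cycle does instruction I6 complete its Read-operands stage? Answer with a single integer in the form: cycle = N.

cycle = 27

t=1  I1→FPMUL
t=2  I1 RO · I2→FPADD
t=3  I3→ALU
t=4  I3 RO
t=5  I3 EX
t=7  I1 EX
t=8  I1 WR R0
t=9  I2 RO
t=10  I3 WR R1
t=12  I2 EX
t=13  I2 WR R2
t=14  I4→FPADD
t=15  I4 RO
t=18  I4 EX
t=19  I4 WR R2
t=20  I5→FPADD
t=21  I5 RO
t=24  I5 EX
t=25  I5 WR R0
t=26  I6→FPADD
t=27  I6 RO · I7→FPMUL
t=28  I7 RO
t=30  I6 EX
t=31  I6 WR R3
t=33  I7 EX
t=34  I7 WR R5
t=35  I8→FPADD
t=36  I8 RO
t=39  I8 EX
t=40  I8 WR R5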